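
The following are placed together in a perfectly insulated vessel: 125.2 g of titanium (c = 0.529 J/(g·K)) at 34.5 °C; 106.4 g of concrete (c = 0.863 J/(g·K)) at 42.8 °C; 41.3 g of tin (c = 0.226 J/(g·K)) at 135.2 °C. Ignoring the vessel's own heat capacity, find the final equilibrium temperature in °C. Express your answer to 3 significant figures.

Σ mᵢcᵢ(T − Tᵢ) = 0  ⇒  T = Σ mᵢcᵢTᵢ / Σ mᵢcᵢ
Σ mᵢcᵢ = 125.2×0.529 + 106.4×0.863 + 41.3×0.226 = 167.3878
Σ mᵢcᵢTᵢ = 66.2308×34.5 + 91.8232×42.8 + 9.3338×135.2 = 7476.9
T = 7476.9 / 167.3878 = 44.67 °C

T_f = 44.7 °C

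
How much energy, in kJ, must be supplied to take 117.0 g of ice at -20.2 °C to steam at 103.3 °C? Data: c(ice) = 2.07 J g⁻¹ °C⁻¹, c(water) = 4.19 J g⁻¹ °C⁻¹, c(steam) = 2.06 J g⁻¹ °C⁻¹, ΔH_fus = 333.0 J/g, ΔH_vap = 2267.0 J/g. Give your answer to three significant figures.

q1 (heat ice -20.2→0.0 °C): 117.0 × 2.07 × 20.2 = 4892 J
q2 (melt at 0 °C): 117.0 × 333.0 = 38961 J
q3 (heat water 0.0→100.0 °C): 117.0 × 4.19 × 100.0 = 49023 J
q4 (vaporize at 100 °C): 117.0 × 2267.0 = 265239 J
q5 (heat steam 100.0→103.3 °C): 117.0 × 2.06 × 3.3 = 795 J
Total: 4892 + 38961 + 49023 + 265239 + 795 = 358910 J = 359 kJ

q = 359 kJ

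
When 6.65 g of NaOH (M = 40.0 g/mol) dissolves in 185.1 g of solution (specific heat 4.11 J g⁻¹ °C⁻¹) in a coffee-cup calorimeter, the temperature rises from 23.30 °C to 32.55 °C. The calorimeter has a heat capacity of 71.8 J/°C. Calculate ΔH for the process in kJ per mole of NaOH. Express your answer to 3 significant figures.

ΔH = -46.3 kJ/mol

|ΔT| = |32.55 − 23.30| = 9.25 °C
|q_surr| = (185.1 × 4.11 + 71.8) × 9.25 = 832.561 × 9.25 = 7701 J
n(NaOH) = 6.65 / 40.0 = 0.1663 mol
Temperature rose, so q_rxn = −|q_surr| = -7.701 kJ
ΔH = q_rxn / n = -46.31 kJ/mol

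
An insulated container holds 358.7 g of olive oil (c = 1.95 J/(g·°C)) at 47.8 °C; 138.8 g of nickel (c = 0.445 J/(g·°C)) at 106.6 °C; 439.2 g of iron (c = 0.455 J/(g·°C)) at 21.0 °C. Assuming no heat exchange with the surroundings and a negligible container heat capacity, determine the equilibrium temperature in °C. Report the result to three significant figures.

T_f = 46.0 °C

Σ mᵢcᵢ(T − Tᵢ) = 0  ⇒  T = Σ mᵢcᵢTᵢ / Σ mᵢcᵢ
Σ mᵢcᵢ = 358.7×1.95 + 138.8×0.445 + 439.2×0.455 = 961.067
Σ mᵢcᵢTᵢ = 699.465×47.8 + 61.766×106.6 + 199.836×21.0 = 44215
T = 44215 / 961.067 = 46.01 °C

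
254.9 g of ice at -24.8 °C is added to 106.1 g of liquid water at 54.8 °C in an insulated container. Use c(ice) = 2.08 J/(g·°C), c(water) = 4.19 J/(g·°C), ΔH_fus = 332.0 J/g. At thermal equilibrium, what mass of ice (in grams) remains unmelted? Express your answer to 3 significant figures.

m_ice remaining = 221 g

Heat to warm all ice to 0 °C: 254.9×2.08×24.8 = 13149 J
Heat released by water cooling to 0 °C: 106.1×4.19×54.8 = 24362 J
24362 J < 13149 + 254.9×332.0 = 97775.8 J, so not all ice melts; final T = 0 °C.
Heat left for melting: 24362 − 13149 = 11213 J
Mass melted = 11213 / 332.0 = 33.77 g
Ice remaining = 254.9 − 33.77 = 221.13 g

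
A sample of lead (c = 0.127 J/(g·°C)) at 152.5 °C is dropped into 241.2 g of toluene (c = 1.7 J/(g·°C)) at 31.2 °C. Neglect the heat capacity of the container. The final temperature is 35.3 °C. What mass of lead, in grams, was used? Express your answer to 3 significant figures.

q_gained = (241.2 × 1.7) × (35.3 − 31.2) = 1681 J
q_lost = m × 0.127 × (152.5 − 35.3) = 14.8844 m
m = 1681 / 14.8844 = 113 g

m = 113 g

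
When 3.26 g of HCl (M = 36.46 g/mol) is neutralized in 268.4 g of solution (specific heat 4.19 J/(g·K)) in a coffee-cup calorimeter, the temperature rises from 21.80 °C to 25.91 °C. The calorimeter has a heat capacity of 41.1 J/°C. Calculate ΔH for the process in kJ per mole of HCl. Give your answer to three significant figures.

ΔH = -53.6 kJ/mol

|ΔT| = |25.91 − 21.80| = 4.11 °C
|q_surr| = (268.4 × 4.19 + 41.1) × 4.11 = 1165.696 × 4.11 = 4791 J
n(HCl) = 3.26 / 36.46 = 0.08941 mol
Temperature rose, so q_rxn = −|q_surr| = -4.791 kJ
ΔH = q_rxn / n = -53.58 kJ/mol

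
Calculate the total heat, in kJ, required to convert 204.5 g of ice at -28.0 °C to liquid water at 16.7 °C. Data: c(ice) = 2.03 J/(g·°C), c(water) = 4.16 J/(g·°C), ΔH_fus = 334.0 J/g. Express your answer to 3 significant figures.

q = 94.1 kJ

q1 (heat ice -28.0→0.0 °C): 204.5 × 2.03 × 28.0 = 11624 J
q2 (melt at 0 °C): 204.5 × 334.0 = 68303 J
q3 (heat water 0.0→16.7 °C): 204.5 × 4.16 × 16.7 = 14207 J
Total: 11624 + 68303 + 14207 = 94134 J = 94.1 kJ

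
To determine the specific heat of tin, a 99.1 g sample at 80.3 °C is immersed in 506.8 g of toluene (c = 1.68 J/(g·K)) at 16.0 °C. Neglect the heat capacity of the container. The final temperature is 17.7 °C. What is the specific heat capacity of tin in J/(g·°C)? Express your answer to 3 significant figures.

q_gained = (506.8 × 1.68) × (17.7 − 16.0) = 1447 J
q_lost = 99.1 × c × (80.3 − 17.7) = 6203.66 c
Set equal: c = 1447 / 6203.66 = 0.233 J/(g·°C)

c = 0.233 J/(g·°C)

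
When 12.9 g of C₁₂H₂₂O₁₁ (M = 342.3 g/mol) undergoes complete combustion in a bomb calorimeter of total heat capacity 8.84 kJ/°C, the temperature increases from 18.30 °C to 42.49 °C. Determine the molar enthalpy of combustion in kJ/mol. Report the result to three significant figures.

ΔT = 42.49 − 18.30 = 24.19 °C
q_cal = C_cal × ΔT = 8.84 × 24.19 = 213.8396 kJ
n = 12.9 / 342.3 = 0.03769 mol
q_rxn = −q_cal = -213.8396 kJ
ΔH = -213.8396 / 0.03769 = -5674 kJ/mol

ΔH = -5670 kJ/mol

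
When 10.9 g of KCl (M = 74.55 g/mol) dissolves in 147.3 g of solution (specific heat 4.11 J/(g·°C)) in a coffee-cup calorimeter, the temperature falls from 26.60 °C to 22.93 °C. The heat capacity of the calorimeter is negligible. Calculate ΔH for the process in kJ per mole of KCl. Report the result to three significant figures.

|ΔT| = |22.93 − 26.60| = 3.67 °C
|q_surr| = (147.3 × 4.11) × 3.67 = 605.403 × 3.67 = 2222 J
n(KCl) = 10.9 / 74.55 = 0.1462 mol
Temperature fell, so q_rxn = +|q_surr| = 2.222 kJ
ΔH = q_rxn / n = 15.20 kJ/mol

ΔH = 15.2 kJ/mol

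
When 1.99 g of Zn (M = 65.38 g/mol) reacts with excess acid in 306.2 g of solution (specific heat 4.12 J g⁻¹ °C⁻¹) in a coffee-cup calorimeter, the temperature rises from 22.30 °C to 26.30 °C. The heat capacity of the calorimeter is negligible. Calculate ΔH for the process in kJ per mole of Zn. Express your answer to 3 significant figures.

ΔH = -166 kJ/mol

|ΔT| = |26.30 − 22.30| = 4.00 °C
|q_surr| = (306.2 × 4.12) × 4.00 = 1261.544 × 4.00 = 5046 J
n(Zn) = 1.99 / 65.38 = 0.03044 mol
Temperature rose, so q_rxn = −|q_surr| = -5.046 kJ
ΔH = q_rxn / n = -165.8 kJ/mol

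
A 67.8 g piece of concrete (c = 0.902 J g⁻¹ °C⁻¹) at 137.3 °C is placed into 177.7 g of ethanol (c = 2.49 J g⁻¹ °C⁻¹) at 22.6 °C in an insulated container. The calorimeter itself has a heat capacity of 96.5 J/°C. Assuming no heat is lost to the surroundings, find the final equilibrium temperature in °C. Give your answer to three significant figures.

T_f = 34.3 °C

Heat lost by concrete = heat gained by ethanol + calorimeter.
(67.8)(0.902)(137.3 − T) = [(177.7)(2.49) + 96.5](T − 22.6)
61.1556 (137.3 − T) = 538.973 (T − 22.6)
8396.7 − 61.1556 T = 538.973 T − 12181
20577.7 = 600.1286 T
T = 34.29 °C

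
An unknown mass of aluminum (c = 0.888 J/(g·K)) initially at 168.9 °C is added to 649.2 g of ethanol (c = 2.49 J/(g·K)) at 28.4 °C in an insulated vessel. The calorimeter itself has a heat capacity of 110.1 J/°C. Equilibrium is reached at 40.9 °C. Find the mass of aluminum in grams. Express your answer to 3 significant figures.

m = 190 g

q_gained = (649.2 × 2.49 + 110.1) × (40.9 − 28.4) = 21580 J
q_lost = m × 0.888 × (168.9 − 40.9) = 113.664 m
m = 21580 / 113.664 = 190 g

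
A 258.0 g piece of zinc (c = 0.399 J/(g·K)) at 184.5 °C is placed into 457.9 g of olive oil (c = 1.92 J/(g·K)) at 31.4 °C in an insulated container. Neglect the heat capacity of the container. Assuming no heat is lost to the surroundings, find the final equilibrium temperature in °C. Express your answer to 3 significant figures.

Heat lost by zinc = heat gained by olive oil.
(258.0)(0.399)(184.5 − T) = (457.9)(1.92)(T − 31.4)
102.942 (184.5 − T) = 879.168 (T − 31.4)
18993 − 102.942 T = 879.168 T − 27606
46599 = 982.110 T
T = 47.448 °C

T_f = 47.4 °C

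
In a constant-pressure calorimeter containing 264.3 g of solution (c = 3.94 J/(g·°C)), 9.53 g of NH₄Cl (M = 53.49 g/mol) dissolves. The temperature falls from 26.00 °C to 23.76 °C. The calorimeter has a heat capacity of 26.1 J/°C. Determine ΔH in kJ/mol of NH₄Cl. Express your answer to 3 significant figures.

ΔH = 13.4 kJ/mol

|ΔT| = |23.76 − 26.00| = 2.24 °C
|q_surr| = (264.3 × 3.94 + 26.1) × 2.24 = 1067.442 × 2.24 = 2391 J
n(NH₄Cl) = 9.53 / 53.49 = 0.1782 mol
Temperature fell, so q_rxn = +|q_surr| = 2.391 kJ
ΔH = q_rxn / n = 13.42 kJ/mol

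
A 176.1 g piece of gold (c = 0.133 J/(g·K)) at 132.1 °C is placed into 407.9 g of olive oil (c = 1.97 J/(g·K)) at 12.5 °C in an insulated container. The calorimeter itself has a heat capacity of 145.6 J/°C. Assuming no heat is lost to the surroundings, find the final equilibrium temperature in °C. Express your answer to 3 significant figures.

Heat lost by gold = heat gained by olive oil + calorimeter.
(176.1)(0.133)(132.1 − T) = [(407.9)(1.97) + 145.6](T − 12.5)
23.4213 (132.1 − T) = 949.163 (T − 12.5)
3094.0 − 23.4213 T = 949.163 T − 11865
14959.0 = 972.5843 T
T = 15.38 °C

T_f = 15.4 °C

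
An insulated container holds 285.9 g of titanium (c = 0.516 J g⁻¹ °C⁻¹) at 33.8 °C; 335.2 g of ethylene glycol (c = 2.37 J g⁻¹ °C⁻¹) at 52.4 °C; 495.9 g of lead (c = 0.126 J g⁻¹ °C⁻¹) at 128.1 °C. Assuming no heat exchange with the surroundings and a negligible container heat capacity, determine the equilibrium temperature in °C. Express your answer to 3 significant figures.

T_f = 54.4 °C

Σ mᵢcᵢ(T − Tᵢ) = 0  ⇒  T = Σ mᵢcᵢTᵢ / Σ mᵢcᵢ
Σ mᵢcᵢ = 285.9×0.516 + 335.2×2.37 + 495.9×0.126 = 1004.4318
Σ mᵢcᵢTᵢ = 147.5244×33.8 + 794.424×52.4 + 62.4834×128.1 = 54618
T = 54618 / 1004.4318 = 54.38 °C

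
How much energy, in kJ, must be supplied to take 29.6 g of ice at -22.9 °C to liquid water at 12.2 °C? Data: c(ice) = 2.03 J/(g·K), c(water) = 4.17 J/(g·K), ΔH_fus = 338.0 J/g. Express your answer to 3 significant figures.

q = 12.9 kJ

q1 (heat ice -22.9→0.0 °C): 29.6 × 2.03 × 22.9 = 1376 J
q2 (melt at 0 °C): 29.6 × 338.0 = 10005 J
q3 (heat water 0.0→12.2 °C): 29.6 × 4.17 × 12.2 = 1506 J
Total: 1376 + 10005 + 1506 = 12887 J = 12.9 kJ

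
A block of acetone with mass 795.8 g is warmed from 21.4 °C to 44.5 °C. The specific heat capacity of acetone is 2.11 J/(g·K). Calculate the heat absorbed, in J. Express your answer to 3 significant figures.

q = 38800 J

q = m c ΔT = 795.8 × 2.11 × (44.5 − 21.4)
q = 795.8 × 2.11 × 23.1 = 38790 J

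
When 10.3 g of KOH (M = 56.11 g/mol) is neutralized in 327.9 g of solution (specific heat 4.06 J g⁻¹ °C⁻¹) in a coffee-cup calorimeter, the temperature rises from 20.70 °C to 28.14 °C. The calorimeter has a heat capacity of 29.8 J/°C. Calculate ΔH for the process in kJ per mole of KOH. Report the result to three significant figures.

|ΔT| = |28.14 − 20.70| = 7.44 °C
|q_surr| = (327.9 × 4.06 + 29.8) × 7.44 = 1361.074 × 7.44 = 10130 J
n(KOH) = 10.3 / 56.11 = 0.1836 mol
Temperature rose, so q_rxn = −|q_surr| = -10.13 kJ
ΔH = q_rxn / n = -55.17 kJ/mol

ΔH = -55.2 kJ/mol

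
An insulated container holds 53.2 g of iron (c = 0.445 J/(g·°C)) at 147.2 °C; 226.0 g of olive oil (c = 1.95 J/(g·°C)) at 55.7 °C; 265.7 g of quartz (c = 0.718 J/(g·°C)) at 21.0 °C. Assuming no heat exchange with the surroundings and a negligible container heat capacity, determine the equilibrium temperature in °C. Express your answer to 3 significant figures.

T_f = 48.9 °C

Σ mᵢcᵢ(T − Tᵢ) = 0  ⇒  T = Σ mᵢcᵢTᵢ / Σ mᵢcᵢ
Σ mᵢcᵢ = 53.2×0.445 + 226.0×1.95 + 265.7×0.718 = 655.1466
Σ mᵢcᵢTᵢ = 23.674×147.2 + 440.7×55.7 + 190.7726×21.0 = 32038
T = 32038 / 655.1466 = 48.90 °C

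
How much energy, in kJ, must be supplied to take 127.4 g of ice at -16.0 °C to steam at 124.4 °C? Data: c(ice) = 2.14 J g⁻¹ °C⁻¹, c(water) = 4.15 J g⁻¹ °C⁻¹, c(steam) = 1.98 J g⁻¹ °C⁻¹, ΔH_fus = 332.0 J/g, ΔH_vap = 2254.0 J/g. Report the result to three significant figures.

q1 (heat ice -16.0→0.0 °C): 127.4 × 2.14 × 16.0 = 4362 J
q2 (melt at 0 °C): 127.4 × 332.0 = 42297 J
q3 (heat water 0.0→100.0 °C): 127.4 × 4.15 × 100.0 = 52871 J
q4 (vaporize at 100 °C): 127.4 × 2254.0 = 287160 J
q5 (heat steam 100.0→124.4 °C): 127.4 × 1.98 × 24.4 = 6155 J
Total: 4362 + 42297 + 52871 + 287160 + 6155 = 392845 J = 393 kJ

q = 393 kJ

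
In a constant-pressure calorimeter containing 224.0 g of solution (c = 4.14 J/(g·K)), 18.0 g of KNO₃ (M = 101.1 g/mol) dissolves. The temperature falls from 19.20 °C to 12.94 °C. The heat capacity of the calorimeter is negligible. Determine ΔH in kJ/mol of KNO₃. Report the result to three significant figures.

ΔH = 32.6 kJ/mol

|ΔT| = |12.94 − 19.20| = 6.26 °C
|q_surr| = (224.0 × 4.14) × 6.26 = 927.36 × 6.26 = 5805 J
n(KNO₃) = 18.0 / 101.1 = 0.1780 mol
Temperature fell, so q_rxn = +|q_surr| = 5.805 kJ
ΔH = q_rxn / n = 32.61 kJ/mol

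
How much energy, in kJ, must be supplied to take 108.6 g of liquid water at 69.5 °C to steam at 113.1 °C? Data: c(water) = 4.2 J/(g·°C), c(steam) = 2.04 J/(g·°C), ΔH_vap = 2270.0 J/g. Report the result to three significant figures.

q1 (heat water 69.5→100.0 °C): 108.6 × 4.2 × 30.5 = 13912 J
q2 (vaporize at 100 °C): 108.6 × 2270.0 = 246522 J
q3 (heat steam 100.0→113.1 °C): 108.6 × 2.04 × 13.1 = 2902 J
Total: 13912 + 246522 + 2902 = 263336 J = 263 kJ

q = 263 kJ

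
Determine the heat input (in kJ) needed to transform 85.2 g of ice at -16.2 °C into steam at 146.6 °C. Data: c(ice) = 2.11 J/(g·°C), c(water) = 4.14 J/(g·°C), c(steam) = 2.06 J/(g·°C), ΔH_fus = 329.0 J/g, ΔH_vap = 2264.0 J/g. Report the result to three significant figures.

q1 (heat ice -16.2→0.0 °C): 85.2 × 2.11 × 16.2 = 2912 J
q2 (melt at 0 °C): 85.2 × 329.0 = 28031 J
q3 (heat water 0.0→100.0 °C): 85.2 × 4.14 × 100.0 = 35273 J
q4 (vaporize at 100 °C): 85.2 × 2264.0 = 192893 J
q5 (heat steam 100.0→146.6 °C): 85.2 × 2.06 × 46.6 = 8179 J
Total: 2912 + 28031 + 35273 + 192893 + 8179 = 267288 J = 267 kJ

q = 267 kJ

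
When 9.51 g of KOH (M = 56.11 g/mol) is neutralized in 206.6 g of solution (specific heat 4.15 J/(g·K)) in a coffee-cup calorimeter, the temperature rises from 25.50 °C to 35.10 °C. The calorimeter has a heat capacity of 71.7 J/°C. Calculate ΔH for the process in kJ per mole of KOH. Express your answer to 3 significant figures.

|ΔT| = |35.10 − 25.50| = 9.60 °C
|q_surr| = (206.6 × 4.15 + 71.7) × 9.60 = 929.09 × 9.60 = 8919 J
n(KOH) = 9.51 / 56.11 = 0.1695 mol
Temperature rose, so q_rxn = −|q_surr| = -8.919 kJ
ΔH = q_rxn / n = -52.62 kJ/mol

ΔH = -52.6 kJ/mol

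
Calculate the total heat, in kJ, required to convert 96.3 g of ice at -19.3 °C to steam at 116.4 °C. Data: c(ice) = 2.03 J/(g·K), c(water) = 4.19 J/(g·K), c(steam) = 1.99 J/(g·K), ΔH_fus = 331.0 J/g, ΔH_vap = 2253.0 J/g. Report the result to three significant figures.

q = 296 kJ

q1 (heat ice -19.3→0.0 °C): 96.3 × 2.03 × 19.3 = 3773 J
q2 (melt at 0 °C): 96.3 × 331.0 = 31875 J
q3 (heat water 0.0→100.0 °C): 96.3 × 4.19 × 100.0 = 40350 J
q4 (vaporize at 100 °C): 96.3 × 2253.0 = 216964 J
q5 (heat steam 100.0→116.4 °C): 96.3 × 1.99 × 16.4 = 3143 J
Total: 3773 + 31875 + 40350 + 216964 + 3143 = 296105 J = 296 kJ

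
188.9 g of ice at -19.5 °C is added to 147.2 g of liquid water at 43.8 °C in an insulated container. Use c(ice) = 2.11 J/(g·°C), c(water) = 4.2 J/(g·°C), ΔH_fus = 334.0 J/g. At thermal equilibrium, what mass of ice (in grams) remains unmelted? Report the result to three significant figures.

Heat to warm all ice to 0 °C: 188.9×2.11×19.5 = 7772.3 J
Heat released by water cooling to 0 °C: 147.2×4.2×43.8 = 27079 J
27079 J < 7772.3 + 188.9×334.0 = 70864.9 J, so not all ice melts; final T = 0 °C.
Heat left for melting: 27079 − 7772.3 = 19306.7 J
Mass melted = 19306.7 / 334.0 = 57.80 g
Ice remaining = 188.9 − 57.80 = 131.10 g

m_ice remaining = 131 g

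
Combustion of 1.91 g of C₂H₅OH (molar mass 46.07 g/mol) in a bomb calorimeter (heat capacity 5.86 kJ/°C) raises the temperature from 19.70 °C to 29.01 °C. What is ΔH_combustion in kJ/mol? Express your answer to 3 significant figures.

ΔT = 29.01 − 19.70 = 9.31 °C
q_cal = C_cal × ΔT = 5.86 × 9.31 = 54.5566 kJ
n = 1.91 / 46.07 = 0.04146 mol
q_rxn = −q_cal = -54.5566 kJ
ΔH = -54.5566 / 0.04146 = -1316 kJ/mol

ΔH = -1320 kJ/mol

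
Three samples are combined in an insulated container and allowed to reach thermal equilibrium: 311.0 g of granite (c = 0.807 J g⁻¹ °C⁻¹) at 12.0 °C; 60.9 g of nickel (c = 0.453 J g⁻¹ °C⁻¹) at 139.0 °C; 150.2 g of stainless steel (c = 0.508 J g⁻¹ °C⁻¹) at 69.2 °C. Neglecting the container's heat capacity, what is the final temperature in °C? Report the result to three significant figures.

Σ mᵢcᵢ(T − Tᵢ) = 0  ⇒  T = Σ mᵢcᵢTᵢ / Σ mᵢcᵢ
Σ mᵢcᵢ = 311.0×0.807 + 60.9×0.453 + 150.2×0.508 = 354.8663
Σ mᵢcᵢTᵢ = 250.977×12.0 + 27.5877×139.0 + 76.3016×69.2 = 12126
T = 12126 / 354.8663 = 34.17 °C

T_f = 34.2 °C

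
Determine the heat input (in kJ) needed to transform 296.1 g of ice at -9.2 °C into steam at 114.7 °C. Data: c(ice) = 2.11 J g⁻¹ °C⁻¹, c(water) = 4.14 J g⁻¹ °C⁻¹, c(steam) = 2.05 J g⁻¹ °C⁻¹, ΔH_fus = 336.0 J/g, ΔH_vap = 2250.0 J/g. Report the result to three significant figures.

q1 (heat ice -9.2→0.0 °C): 296.1 × 2.11 × 9.2 = 5748 J
q2 (melt at 0 °C): 296.1 × 336.0 = 99490 J
q3 (heat water 0.0→100.0 °C): 296.1 × 4.14 × 100.0 = 122585 J
q4 (vaporize at 100 °C): 296.1 × 2250.0 = 666225 J
q5 (heat steam 100.0→114.7 °C): 296.1 × 2.05 × 14.7 = 8923 J
Total: 5748 + 99490 + 122585 + 666225 + 8923 = 902971 J = 903 kJ

q = 903 kJ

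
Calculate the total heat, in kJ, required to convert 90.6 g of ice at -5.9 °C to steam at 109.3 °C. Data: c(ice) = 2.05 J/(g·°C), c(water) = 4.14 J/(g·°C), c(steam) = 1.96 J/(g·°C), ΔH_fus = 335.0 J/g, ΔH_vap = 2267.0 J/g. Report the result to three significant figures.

q = 276 kJ

q1 (heat ice -5.9→0.0 °C): 90.6 × 2.05 × 5.9 = 1096 J
q2 (melt at 0 °C): 90.6 × 335.0 = 30351 J
q3 (heat water 0.0→100.0 °C): 90.6 × 4.14 × 100.0 = 37508 J
q4 (vaporize at 100 °C): 90.6 × 2267.0 = 205390 J
q5 (heat steam 100.0→109.3 °C): 90.6 × 1.96 × 9.3 = 1651 J
Total: 1096 + 30351 + 37508 + 205390 + 1651 = 275996 J = 276 kJ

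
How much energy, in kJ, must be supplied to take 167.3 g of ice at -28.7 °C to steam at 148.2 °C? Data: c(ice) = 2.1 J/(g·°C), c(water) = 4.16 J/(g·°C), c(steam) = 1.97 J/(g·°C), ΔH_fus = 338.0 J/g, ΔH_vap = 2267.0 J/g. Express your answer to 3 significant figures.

q1 (heat ice -28.7→0.0 °C): 167.3 × 2.1 × 28.7 = 10083 J
q2 (melt at 0 °C): 167.3 × 338.0 = 56547 J
q3 (heat water 0.0→100.0 °C): 167.3 × 4.16 × 100.0 = 69597 J
q4 (vaporize at 100 °C): 167.3 × 2267.0 = 379269 J
q5 (heat steam 100.0→148.2 °C): 167.3 × 1.97 × 48.2 = 15886 J
Total: 10083 + 56547 + 69597 + 379269 + 15886 = 531382 J = 531 kJ

q = 531 kJ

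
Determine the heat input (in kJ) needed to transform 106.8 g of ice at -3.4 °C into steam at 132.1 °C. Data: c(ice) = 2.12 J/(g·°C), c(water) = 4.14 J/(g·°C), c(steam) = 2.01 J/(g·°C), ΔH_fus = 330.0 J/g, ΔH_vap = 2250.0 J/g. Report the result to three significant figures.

q1 (heat ice -3.4→0.0 °C): 106.8 × 2.12 × 3.4 = 770 J
q2 (melt at 0 °C): 106.8 × 330.0 = 35244 J
q3 (heat water 0.0→100.0 °C): 106.8 × 4.14 × 100.0 = 44215 J
q4 (vaporize at 100 °C): 106.8 × 2250.0 = 240300 J
q5 (heat steam 100.0→132.1 °C): 106.8 × 2.01 × 32.1 = 6891 J
Total: 770 + 35244 + 44215 + 240300 + 6891 = 327420 J = 327 kJ

q = 327 kJ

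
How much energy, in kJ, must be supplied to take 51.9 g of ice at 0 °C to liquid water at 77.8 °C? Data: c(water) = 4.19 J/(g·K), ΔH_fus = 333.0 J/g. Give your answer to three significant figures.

q = 34.2 kJ

q1 (melt at 0 °C): 51.9 × 333.0 = 17283 J
q2 (heat water 0.0→77.8 °C): 51.9 × 4.19 × 77.8 = 16918 J
Total: 17283 + 16918 = 34201 J = 34.2 kJ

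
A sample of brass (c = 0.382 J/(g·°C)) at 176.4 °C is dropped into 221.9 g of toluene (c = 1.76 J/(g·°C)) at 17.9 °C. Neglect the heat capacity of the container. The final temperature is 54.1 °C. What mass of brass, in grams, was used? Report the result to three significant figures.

m = 303 g

q_gained = (221.9 × 1.76) × (54.1 − 17.9) = 14140 J
q_lost = m × 0.382 × (176.4 − 54.1) = 46.7186 m
m = 14140 / 46.7186 = 303 g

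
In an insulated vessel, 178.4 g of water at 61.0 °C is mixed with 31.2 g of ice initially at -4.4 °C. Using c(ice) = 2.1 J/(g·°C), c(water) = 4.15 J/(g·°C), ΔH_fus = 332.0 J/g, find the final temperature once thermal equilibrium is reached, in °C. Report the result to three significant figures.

T_f = 39.7 °C

Heat to bring ice to 0 °C and melt it: q₁ = 31.2×2.1×4.4 + 31.2×332.0 = 10647 J
Heat the water can supply cooling to 0 °C: 178.4×4.15×61.0 = 45162.0 J > q₁, so all ice melts.
Energy balance: 178.4×4.15×(61.0 − T) = 10647 + 31.2×4.15×(T − 0)
740.36(61.0 − T) = 10647 + 129.48 T
45162.0 − 10647 = 869.84 T
T = 34515.0 / 869.84 = 39.68 °C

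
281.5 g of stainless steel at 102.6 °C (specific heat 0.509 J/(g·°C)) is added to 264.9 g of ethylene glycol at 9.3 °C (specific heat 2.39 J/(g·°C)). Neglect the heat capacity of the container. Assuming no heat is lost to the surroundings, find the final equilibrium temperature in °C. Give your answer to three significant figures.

Heat lost by stainless steel = heat gained by ethylene glycol.
(281.5)(0.509)(102.6 − T) = (264.9)(2.39)(T − 9.3)
143.2835 (102.6 − T) = 633.111 (T − 9.3)
14701 − 143.2835 T = 633.111 T − 5887.9
20588.9 = 776.3945 T
T = 26.52 °C

T_f = 26.5 °C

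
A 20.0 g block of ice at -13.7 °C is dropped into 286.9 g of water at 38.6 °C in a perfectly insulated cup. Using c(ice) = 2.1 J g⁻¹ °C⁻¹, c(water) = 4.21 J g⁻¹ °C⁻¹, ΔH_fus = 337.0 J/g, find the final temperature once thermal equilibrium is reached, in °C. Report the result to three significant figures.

T_f = 30.4 °C

Heat to bring ice to 0 °C and melt it: q₁ = 20.0×2.1×13.7 + 20.0×337.0 = 7315.4 J
Heat the water can supply cooling to 0 °C: 286.9×4.21×38.6 = 46623.0 J > q₁, so all ice melts.
Energy balance: 286.9×4.21×(38.6 − T) = 7315.4 + 20.0×4.21×(T − 0)
1207.849(38.6 − T) = 7315.4 + 84.2 T
46623.0 − 7315.4 = 1292.049 T
T = 39307.6 / 1292.049 = 30.42 °C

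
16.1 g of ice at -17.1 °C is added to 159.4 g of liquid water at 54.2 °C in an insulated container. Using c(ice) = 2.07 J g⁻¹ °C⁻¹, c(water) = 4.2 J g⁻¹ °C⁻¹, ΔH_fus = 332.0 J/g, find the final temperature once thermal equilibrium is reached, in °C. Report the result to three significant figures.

Heat to bring ice to 0 °C and melt it: q₁ = 16.1×2.07×17.1 + 16.1×332.0 = 5915.1 J
Heat the water can supply cooling to 0 °C: 159.4×4.2×54.2 = 36285.8 J > q₁, so all ice melts.
Energy balance: 159.4×4.2×(54.2 − T) = 5915.1 + 16.1×4.2×(T − 0)
669.48(54.2 − T) = 5915.1 + 67.62 T
36285.8 − 5915.1 = 737.10 T
T = 30370.7 / 737.10 = 41.20 °C

T_f = 41.2 °C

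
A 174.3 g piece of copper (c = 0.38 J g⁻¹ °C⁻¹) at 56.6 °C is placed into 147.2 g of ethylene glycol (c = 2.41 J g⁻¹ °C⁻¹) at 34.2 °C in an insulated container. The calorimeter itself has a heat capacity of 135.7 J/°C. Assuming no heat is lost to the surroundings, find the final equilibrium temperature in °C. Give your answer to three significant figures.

T_f = 36.9 °C

Heat lost by copper = heat gained by ethylene glycol + calorimeter.
(174.3)(0.38)(56.6 − T) = [(147.2)(2.41) + 135.7](T − 34.2)
66.234 (56.6 − T) = 490.452 (T − 34.2)
3748.8 − 66.234 T = 490.452 T − 16773
20521.8 = 556.686 T
T = 36.86 °C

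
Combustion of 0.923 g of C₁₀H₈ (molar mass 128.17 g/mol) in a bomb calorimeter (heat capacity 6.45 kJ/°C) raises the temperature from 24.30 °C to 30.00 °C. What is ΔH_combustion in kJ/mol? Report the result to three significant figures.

ΔT = 30.00 − 24.30 = 5.70 °C
q_cal = C_cal × ΔT = 6.45 × 5.70 = 36.765 kJ
n = 0.923 / 128.17 = 0.007201 mol
q_rxn = −q_cal = -36.765 kJ
ΔH = -36.765 / 0.007201 = -5106 kJ/mol

ΔH = -5110 kJ/mol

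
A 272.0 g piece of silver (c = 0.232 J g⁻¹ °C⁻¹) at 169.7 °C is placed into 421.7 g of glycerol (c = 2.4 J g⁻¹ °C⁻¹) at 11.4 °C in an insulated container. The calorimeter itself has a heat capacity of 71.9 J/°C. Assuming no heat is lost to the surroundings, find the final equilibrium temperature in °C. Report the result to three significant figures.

T_f = 20.1 °C

Heat lost by silver = heat gained by glycerol + calorimeter.
(272.0)(0.232)(169.7 − T) = [(421.7)(2.4) + 71.9](T − 11.4)
63.104 (169.7 − T) = 1083.98 (T − 11.4)
10709 − 63.104 T = 1083.98 T − 12357
23066 = 1147.084 T
T = 20.11 °C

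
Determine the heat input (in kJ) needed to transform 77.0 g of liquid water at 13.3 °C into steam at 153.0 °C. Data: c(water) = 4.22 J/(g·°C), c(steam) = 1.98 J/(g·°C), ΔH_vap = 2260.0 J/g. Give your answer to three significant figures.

q1 (heat water 13.3→100.0 °C): 77.0 × 4.22 × 86.7 = 28172 J
q2 (vaporize at 100 °C): 77.0 × 2260.0 = 174020 J
q3 (heat steam 100.0→153.0 °C): 77.0 × 1.98 × 53.0 = 8080 J
Total: 28172 + 174020 + 8080 = 210272 J = 210 kJ

q = 210 kJ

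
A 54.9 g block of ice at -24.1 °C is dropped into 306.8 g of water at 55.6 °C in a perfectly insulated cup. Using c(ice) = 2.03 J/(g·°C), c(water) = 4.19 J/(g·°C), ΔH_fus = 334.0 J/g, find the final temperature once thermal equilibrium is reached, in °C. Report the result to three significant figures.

T_f = 33.3 °C

Heat to bring ice to 0 °C and melt it: q₁ = 54.9×2.03×24.1 + 54.9×334.0 = 21022 J
Heat the water can supply cooling to 0 °C: 306.8×4.19×55.6 = 71473.4 J > q₁, so all ice melts.
Energy balance: 306.8×4.19×(55.6 − T) = 21022 + 54.9×4.19×(T − 0)
1285.492(55.6 − T) = 21022 + 230.031 T
71473.4 − 21022 = 1515.523 T
T = 50451.4 / 1515.523 = 33.29 °C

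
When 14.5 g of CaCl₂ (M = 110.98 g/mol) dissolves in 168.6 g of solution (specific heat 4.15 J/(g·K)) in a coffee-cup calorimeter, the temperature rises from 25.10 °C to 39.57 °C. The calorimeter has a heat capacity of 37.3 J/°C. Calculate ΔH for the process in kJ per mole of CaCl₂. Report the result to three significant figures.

|ΔT| = |39.57 − 25.10| = 14.47 °C
|q_surr| = (168.6 × 4.15 + 37.3) × 14.47 = 736.99 × 14.47 = 10660 J
n(CaCl₂) = 14.5 / 110.98 = 0.1307 mol
Temperature rose, so q_rxn = −|q_surr| = -10.66 kJ
ΔH = q_rxn / n = -81.56 kJ/mol

ΔH = -81.6 kJ/mol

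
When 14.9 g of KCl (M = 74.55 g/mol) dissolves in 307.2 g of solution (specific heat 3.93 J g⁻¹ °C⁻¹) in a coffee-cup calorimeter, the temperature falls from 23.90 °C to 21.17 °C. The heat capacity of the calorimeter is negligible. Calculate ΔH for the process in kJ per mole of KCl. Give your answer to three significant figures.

|ΔT| = |21.17 − 23.90| = 2.73 °C
|q_surr| = (307.2 × 3.93) × 2.73 = 1207.296 × 2.73 = 3296 J
n(KCl) = 14.9 / 74.55 = 0.1999 mol
Temperature fell, so q_rxn = +|q_surr| = 3.296 kJ
ΔH = q_rxn / n = 16.49 kJ/mol

ΔH = 16.5 kJ/mol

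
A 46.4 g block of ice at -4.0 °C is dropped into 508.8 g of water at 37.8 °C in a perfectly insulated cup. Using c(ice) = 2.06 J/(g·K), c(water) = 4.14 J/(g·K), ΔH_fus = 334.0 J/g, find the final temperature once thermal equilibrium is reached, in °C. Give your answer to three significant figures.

Heat to bring ice to 0 °C and melt it: q₁ = 46.4×2.06×4.0 + 46.4×334.0 = 15880 J
Heat the water can supply cooling to 0 °C: 508.8×4.14×37.8 = 79623.1 J > q₁, so all ice melts.
Energy balance: 508.8×4.14×(37.8 − T) = 15880 + 46.4×4.14×(T − 0)
2106.432(37.8 − T) = 15880 + 192.096 T
79623.1 − 15880 = 2298.528 T
T = 63743.1 / 2298.528 = 27.73 °C

T_f = 27.7 °C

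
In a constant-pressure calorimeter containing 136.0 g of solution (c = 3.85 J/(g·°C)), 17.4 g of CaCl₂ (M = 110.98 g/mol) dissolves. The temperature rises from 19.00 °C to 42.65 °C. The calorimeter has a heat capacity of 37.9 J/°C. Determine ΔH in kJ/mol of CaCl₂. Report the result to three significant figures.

|ΔT| = |42.65 − 19.00| = 23.65 °C
|q_surr| = (136.0 × 3.85 + 37.9) × 23.65 = 561.5 × 23.65 = 13280 J
n(CaCl₂) = 17.4 / 110.98 = 0.1568 mol
Temperature rose, so q_rxn = −|q_surr| = -13.28 kJ
ΔH = q_rxn / n = -84.69 kJ/mol

ΔH = -84.7 kJ/mol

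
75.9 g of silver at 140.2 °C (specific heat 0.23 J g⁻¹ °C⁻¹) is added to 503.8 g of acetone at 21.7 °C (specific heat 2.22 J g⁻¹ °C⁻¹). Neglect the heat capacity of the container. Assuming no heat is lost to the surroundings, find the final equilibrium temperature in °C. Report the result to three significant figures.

Heat lost by silver = heat gained by acetone.
(75.9)(0.23)(140.2 − T) = (503.8)(2.22)(T − 21.7)
17.457 (140.2 − T) = 1118.436 (T − 21.7)
2447.5 − 17.457 T = 1118.436 T − 24270
26717.5 = 1135.893 T
T = 23.52 °C

T_f = 23.5 °C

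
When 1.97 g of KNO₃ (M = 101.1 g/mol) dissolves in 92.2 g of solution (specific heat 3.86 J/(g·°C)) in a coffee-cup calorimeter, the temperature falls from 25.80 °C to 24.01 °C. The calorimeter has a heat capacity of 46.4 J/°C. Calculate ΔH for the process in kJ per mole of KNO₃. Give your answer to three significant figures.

ΔH = 37.0 kJ/mol

|ΔT| = |24.01 − 25.80| = 1.79 °C
|q_surr| = (92.2 × 3.86 + 46.4) × 1.79 = 402.292 × 1.79 = 720.10 J
n(KNO₃) = 1.97 / 101.1 = 0.019486 mol
Temperature fell, so q_rxn = +|q_surr| = 0.72010 kJ
ΔH = q_rxn / n = 36.95 kJ/mol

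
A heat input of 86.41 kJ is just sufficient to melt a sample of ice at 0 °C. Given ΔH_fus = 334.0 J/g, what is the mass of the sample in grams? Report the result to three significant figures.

m = q / ΔH_fus = 86410 J / 334.0 J/g = 259 g

m = 259 g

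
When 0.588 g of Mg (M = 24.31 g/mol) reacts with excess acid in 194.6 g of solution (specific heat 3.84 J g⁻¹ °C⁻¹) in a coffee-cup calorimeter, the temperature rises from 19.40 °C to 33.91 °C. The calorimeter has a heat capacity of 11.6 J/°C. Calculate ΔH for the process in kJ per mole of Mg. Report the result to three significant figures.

|ΔT| = |33.91 − 19.40| = 14.51 °C
|q_surr| = (194.6 × 3.84 + 11.6) × 14.51 = 758.864 × 14.51 = 11010 J
n(Mg) = 0.588 / 24.31 = 0.02419 mol
Temperature rose, so q_rxn = −|q_surr| = -11.01 kJ
ΔH = q_rxn / n = -455.1 kJ/mol

ΔH = -455 kJ/mol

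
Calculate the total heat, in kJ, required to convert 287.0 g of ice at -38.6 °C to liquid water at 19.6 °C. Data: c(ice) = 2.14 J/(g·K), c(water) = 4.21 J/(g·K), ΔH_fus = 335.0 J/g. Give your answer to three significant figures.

q1 (heat ice -38.6→0.0 °C): 287.0 × 2.14 × 38.6 = 23707 J
q2 (melt at 0 °C): 287.0 × 335.0 = 96145 J
q3 (heat water 0.0→19.6 °C): 287.0 × 4.21 × 19.6 = 23682 J
Total: 23707 + 96145 + 23682 = 143534 J = 144 kJ

q = 144 kJ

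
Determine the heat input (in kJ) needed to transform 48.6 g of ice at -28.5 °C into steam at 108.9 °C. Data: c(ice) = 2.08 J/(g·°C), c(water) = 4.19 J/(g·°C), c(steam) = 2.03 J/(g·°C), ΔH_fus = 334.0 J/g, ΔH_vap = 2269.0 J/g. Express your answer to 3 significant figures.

q = 151 kJ

q1 (heat ice -28.5→0.0 °C): 48.6 × 2.08 × 28.5 = 2881 J
q2 (melt at 0 °C): 48.6 × 334.0 = 16232 J
q3 (heat water 0.0→100.0 °C): 48.6 × 4.19 × 100.0 = 20363 J
q4 (vaporize at 100 °C): 48.6 × 2269.0 = 110273 J
q5 (heat steam 100.0→108.9 °C): 48.6 × 2.03 × 8.9 = 878 J
Total: 2881 + 16232 + 20363 + 110273 + 878 = 150627 J = 151 kJ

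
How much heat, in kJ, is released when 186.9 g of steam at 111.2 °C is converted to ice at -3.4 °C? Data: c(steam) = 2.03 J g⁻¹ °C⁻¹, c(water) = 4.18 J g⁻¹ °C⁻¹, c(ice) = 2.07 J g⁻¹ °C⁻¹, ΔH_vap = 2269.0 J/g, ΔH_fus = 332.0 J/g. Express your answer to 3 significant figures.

q = 570 kJ

q1 (cool steam 111.2→100 °C): 186.9 × 2.03 × 11.2 = 4249 J
q2 (condense at 100 °C): 186.9 × 2269.0 = 424076 J
q3 (cool water 100→0 °C): 186.9 × 4.18 × 100.0 = 78124 J
q4 (freeze at 0 °C): 186.9 × 332.0 = 62051 J
q5 (cool ice 0→-3.4 °C): 186.9 × 2.07 × 3.4 = 1315 J
Total: 4249 + 424076 + 78124 + 62051 + 1315 = 569815 J = 570 kJ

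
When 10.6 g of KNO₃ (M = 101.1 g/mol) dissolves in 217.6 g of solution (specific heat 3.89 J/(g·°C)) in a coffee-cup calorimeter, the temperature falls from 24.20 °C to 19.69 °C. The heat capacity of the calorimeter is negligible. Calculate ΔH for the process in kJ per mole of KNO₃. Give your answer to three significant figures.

ΔH = 36.4 kJ/mol

|ΔT| = |19.69 − 24.20| = 4.51 °C
|q_surr| = (217.6 × 3.89) × 4.51 = 846.464 × 4.51 = 3818 J
n(KNO₃) = 10.6 / 101.1 = 0.1048 mol
Temperature fell, so q_rxn = +|q_surr| = 3.818 kJ
ΔH = q_rxn / n = 36.43 kJ/mol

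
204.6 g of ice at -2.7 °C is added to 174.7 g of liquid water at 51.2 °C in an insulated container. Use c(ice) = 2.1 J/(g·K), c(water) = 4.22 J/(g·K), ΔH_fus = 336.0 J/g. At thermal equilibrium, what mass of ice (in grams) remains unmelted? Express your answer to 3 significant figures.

m_ice remaining = 95.7 g

Heat to warm all ice to 0 °C: 204.6×2.1×2.7 = 1160.1 J
Heat released by water cooling to 0 °C: 174.7×4.22×51.2 = 37746 J
37746 J < 1160.1 + 204.6×336.0 = 69905.7 J, so not all ice melts; final T = 0 °C.
Heat left for melting: 37746 − 1160.1 = 36585.9 J
Mass melted = 36585.9 / 336.0 = 108.9 g
Ice remaining = 204.6 − 108.9 = 95.7 g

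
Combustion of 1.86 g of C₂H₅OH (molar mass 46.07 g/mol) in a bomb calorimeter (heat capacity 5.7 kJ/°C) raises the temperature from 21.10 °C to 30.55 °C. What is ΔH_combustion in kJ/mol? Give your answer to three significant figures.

ΔT = 30.55 − 21.10 = 9.45 °C
q_cal = C_cal × ΔT = 5.7 × 9.45 = 53.865 kJ
n = 1.86 / 46.07 = 0.04037 mol
q_rxn = −q_cal = -53.865 kJ
ΔH = -53.865 / 0.04037 = -1334 kJ/mol

ΔH = -1330 kJ/mol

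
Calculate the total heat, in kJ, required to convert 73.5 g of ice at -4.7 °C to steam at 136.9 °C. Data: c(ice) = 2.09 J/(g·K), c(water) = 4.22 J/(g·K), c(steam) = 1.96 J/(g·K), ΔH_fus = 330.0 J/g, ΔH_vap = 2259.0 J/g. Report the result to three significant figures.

q = 227 kJ

q1 (heat ice -4.7→0.0 °C): 73.5 × 2.09 × 4.7 = 722 J
q2 (melt at 0 °C): 73.5 × 330.0 = 24255 J
q3 (heat water 0.0→100.0 °C): 73.5 × 4.22 × 100.0 = 31017 J
q4 (vaporize at 100 °C): 73.5 × 2259.0 = 166037 J
q5 (heat steam 100.0→136.9 °C): 73.5 × 1.96 × 36.9 = 5316 J
Total: 722 + 24255 + 31017 + 166037 + 5316 = 227347 J = 227 kJ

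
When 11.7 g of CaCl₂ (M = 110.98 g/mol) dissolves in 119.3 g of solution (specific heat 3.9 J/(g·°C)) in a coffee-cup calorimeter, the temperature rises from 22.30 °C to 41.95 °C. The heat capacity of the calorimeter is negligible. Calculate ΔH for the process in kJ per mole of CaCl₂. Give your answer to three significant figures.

ΔH = -86.7 kJ/mol

|ΔT| = |41.95 − 22.30| = 19.65 °C
|q_surr| = (119.3 × 3.9) × 19.65 = 465.27 × 19.65 = 9143 J
n(CaCl₂) = 11.7 / 110.98 = 0.1054 mol
Temperature rose, so q_rxn = −|q_surr| = -9.143 kJ
ΔH = q_rxn / n = -86.746 kJ/mol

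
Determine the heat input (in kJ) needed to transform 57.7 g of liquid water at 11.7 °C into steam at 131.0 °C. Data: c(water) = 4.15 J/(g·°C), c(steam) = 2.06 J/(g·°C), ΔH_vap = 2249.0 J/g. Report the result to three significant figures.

q1 (heat water 11.7→100.0 °C): 57.7 × 4.15 × 88.3 = 21144 J
q2 (vaporize at 100 °C): 57.7 × 2249.0 = 129767 J
q3 (heat steam 100.0→131.0 °C): 57.7 × 2.06 × 31.0 = 3685 J
Total: 21144 + 129767 + 3685 = 154596 J = 155 kJ

q = 155 kJ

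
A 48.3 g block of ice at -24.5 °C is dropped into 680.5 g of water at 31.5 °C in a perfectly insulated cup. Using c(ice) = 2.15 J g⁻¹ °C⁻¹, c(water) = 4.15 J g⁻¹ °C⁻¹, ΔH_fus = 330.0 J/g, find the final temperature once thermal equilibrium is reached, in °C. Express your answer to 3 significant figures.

Heat to bring ice to 0 °C and melt it: q₁ = 48.3×2.15×24.5 + 48.3×330.0 = 18483 J
Heat the water can supply cooling to 0 °C: 680.5×4.15×31.5 = 88958.4 J > q₁, so all ice melts.
Energy balance: 680.5×4.15×(31.5 − T) = 18483 + 48.3×4.15×(T − 0)
2824.075(31.5 − T) = 18483 + 200.445 T
88958.4 − 18483 = 3024.520 T
T = 70475.4 / 3024.520 = 23.30 °C

T_f = 23.3 °C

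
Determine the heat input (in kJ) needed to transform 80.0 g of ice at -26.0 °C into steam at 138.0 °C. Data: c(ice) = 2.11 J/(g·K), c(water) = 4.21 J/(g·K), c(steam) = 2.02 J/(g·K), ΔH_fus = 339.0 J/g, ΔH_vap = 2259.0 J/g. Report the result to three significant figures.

q1 (heat ice -26.0→0.0 °C): 80.0 × 2.11 × 26.0 = 4389 J
q2 (melt at 0 °C): 80.0 × 339.0 = 27120 J
q3 (heat water 0.0→100.0 °C): 80.0 × 4.21 × 100.0 = 33680 J
q4 (vaporize at 100 °C): 80.0 × 2259.0 = 180720 J
q5 (heat steam 100.0→138.0 °C): 80.0 × 2.02 × 38.0 = 6141 J
Total: 4389 + 27120 + 33680 + 180720 + 6141 = 252050 J = 252 kJ

q = 252 kJ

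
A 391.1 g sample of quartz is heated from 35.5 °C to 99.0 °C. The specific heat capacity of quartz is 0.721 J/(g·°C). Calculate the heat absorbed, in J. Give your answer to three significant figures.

q = 17900 J

q = m c ΔT = 391.1 × 0.721 × (99.0 − 35.5)
q = 391.1 × 0.721 × 63.5 = 17910 J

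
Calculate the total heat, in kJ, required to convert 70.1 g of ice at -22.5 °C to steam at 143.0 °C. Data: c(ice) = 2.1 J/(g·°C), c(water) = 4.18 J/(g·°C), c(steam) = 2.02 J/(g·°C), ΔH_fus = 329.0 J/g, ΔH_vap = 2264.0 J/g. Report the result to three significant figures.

q = 220 kJ

q1 (heat ice -22.5→0.0 °C): 70.1 × 2.1 × 22.5 = 3312 J
q2 (melt at 0 °C): 70.1 × 329.0 = 23063 J
q3 (heat water 0.0→100.0 °C): 70.1 × 4.18 × 100.0 = 29302 J
q4 (vaporize at 100 °C): 70.1 × 2264.0 = 158706 J
q5 (heat steam 100.0→143.0 °C): 70.1 × 2.02 × 43.0 = 6089 J
Total: 3312 + 23063 + 29302 + 158706 + 6089 = 220472 J = 220 kJ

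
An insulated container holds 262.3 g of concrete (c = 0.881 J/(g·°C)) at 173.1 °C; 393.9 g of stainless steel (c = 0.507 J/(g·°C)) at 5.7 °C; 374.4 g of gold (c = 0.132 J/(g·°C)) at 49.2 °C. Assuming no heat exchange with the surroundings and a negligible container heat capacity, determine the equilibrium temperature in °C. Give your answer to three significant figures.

Σ mᵢcᵢ(T − Tᵢ) = 0  ⇒  T = Σ mᵢcᵢTᵢ / Σ mᵢcᵢ
Σ mᵢcᵢ = 262.3×0.881 + 393.9×0.507 + 374.4×0.132 = 480.2144
Σ mᵢcᵢTᵢ = 231.0863×173.1 + 199.7073×5.7 + 49.4208×49.2 = 43571
T = 43571 / 480.2144 = 90.73 °C

T_f = 90.7 °C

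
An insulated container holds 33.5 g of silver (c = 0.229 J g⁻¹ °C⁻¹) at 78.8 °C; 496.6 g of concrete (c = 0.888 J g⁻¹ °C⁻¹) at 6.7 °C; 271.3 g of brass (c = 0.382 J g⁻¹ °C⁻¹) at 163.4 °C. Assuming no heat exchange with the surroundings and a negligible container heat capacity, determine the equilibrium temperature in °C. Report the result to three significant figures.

Σ mᵢcᵢ(T − Tᵢ) = 0  ⇒  T = Σ mᵢcᵢTᵢ / Σ mᵢcᵢ
Σ mᵢcᵢ = 33.5×0.229 + 496.6×0.888 + 271.3×0.382 = 552.2889
Σ mᵢcᵢTᵢ = 7.6715×78.8 + 440.9808×6.7 + 103.6366×163.4 = 20493
T = 20493 / 552.2889 = 37.11 °C

T_f = 37.1 °C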